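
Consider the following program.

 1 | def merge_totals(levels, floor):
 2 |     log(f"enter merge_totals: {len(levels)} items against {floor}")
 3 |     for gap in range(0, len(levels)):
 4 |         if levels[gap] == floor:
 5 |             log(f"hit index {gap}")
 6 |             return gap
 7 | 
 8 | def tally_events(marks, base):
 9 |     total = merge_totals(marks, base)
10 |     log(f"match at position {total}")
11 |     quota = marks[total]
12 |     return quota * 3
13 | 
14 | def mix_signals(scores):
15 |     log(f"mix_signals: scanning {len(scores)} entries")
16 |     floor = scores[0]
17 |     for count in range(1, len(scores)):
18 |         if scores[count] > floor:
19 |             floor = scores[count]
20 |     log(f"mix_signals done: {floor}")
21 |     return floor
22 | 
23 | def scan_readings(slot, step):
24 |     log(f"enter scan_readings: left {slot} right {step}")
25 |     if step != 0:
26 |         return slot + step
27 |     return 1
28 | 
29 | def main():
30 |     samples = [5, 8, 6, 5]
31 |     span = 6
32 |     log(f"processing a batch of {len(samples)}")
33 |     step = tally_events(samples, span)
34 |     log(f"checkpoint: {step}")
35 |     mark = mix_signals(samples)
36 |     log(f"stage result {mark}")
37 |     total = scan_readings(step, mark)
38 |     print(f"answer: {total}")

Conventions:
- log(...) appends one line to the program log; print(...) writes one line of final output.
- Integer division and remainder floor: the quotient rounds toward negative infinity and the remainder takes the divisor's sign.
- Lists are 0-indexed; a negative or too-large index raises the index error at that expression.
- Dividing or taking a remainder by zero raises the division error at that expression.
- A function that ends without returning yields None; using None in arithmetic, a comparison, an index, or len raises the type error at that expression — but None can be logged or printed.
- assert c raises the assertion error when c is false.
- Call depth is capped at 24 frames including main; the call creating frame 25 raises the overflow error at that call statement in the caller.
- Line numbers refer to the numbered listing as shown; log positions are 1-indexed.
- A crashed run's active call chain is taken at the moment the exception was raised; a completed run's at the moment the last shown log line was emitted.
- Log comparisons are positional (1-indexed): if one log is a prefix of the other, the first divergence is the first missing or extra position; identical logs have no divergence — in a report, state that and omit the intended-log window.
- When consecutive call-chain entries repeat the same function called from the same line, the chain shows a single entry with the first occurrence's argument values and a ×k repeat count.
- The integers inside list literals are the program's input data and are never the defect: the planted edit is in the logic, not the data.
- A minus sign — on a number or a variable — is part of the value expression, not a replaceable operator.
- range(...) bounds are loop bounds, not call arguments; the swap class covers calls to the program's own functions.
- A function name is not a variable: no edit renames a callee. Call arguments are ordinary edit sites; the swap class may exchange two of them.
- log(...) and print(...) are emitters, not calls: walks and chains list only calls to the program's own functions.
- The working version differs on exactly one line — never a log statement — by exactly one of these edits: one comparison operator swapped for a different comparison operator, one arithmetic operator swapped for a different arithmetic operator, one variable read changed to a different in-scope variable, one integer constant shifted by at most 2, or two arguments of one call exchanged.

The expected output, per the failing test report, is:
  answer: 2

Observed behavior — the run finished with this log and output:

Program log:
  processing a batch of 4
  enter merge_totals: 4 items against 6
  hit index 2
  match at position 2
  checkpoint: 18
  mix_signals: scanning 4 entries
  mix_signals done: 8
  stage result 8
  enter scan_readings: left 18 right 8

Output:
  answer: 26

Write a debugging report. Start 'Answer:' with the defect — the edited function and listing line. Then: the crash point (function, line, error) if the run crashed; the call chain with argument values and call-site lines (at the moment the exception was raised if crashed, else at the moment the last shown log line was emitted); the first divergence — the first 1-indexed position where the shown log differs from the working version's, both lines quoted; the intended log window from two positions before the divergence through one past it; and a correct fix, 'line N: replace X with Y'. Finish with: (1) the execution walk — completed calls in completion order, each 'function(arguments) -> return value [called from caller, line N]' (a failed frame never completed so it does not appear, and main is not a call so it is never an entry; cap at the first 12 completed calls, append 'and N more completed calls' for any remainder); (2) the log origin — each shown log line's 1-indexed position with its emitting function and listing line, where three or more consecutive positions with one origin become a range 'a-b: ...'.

Answer: the defect is in scan_readings at line 26.
Core observation: The logs agree in full; only the final output differs.
Call chain: main -> scan_readings(18, 8) (called at line 37).
First divergence: there is none — every log position agrees.
Execution walk:
  merge_totals([5, 8, 6, 5], 6) -> 2  [called from tally_events, line 9]
  tally_events([5, 8, 6, 5], 6) -> 18  [called from main, line 33]
  mix_signals([5, 8, 6, 5]) -> 8  [called from main, line 35]
  scan_readings(18, 8) -> 26  [called from main, line 37]
Log line origins:
  1: emitted by main (line 32)
  2: emitted by merge_totals (line 2)
  3: emitted by merge_totals (line 5)
  4: emitted by tally_events (line 10)
  5: emitted by main (line 34)
  6: emitted by mix_signals (line 15)
  7: emitted by mix_signals (line 20)
  8: emitted by main (line 36)
  9: emitted by scan_readings (line 24)
A correct fix: line 26: replace `+` with `//`.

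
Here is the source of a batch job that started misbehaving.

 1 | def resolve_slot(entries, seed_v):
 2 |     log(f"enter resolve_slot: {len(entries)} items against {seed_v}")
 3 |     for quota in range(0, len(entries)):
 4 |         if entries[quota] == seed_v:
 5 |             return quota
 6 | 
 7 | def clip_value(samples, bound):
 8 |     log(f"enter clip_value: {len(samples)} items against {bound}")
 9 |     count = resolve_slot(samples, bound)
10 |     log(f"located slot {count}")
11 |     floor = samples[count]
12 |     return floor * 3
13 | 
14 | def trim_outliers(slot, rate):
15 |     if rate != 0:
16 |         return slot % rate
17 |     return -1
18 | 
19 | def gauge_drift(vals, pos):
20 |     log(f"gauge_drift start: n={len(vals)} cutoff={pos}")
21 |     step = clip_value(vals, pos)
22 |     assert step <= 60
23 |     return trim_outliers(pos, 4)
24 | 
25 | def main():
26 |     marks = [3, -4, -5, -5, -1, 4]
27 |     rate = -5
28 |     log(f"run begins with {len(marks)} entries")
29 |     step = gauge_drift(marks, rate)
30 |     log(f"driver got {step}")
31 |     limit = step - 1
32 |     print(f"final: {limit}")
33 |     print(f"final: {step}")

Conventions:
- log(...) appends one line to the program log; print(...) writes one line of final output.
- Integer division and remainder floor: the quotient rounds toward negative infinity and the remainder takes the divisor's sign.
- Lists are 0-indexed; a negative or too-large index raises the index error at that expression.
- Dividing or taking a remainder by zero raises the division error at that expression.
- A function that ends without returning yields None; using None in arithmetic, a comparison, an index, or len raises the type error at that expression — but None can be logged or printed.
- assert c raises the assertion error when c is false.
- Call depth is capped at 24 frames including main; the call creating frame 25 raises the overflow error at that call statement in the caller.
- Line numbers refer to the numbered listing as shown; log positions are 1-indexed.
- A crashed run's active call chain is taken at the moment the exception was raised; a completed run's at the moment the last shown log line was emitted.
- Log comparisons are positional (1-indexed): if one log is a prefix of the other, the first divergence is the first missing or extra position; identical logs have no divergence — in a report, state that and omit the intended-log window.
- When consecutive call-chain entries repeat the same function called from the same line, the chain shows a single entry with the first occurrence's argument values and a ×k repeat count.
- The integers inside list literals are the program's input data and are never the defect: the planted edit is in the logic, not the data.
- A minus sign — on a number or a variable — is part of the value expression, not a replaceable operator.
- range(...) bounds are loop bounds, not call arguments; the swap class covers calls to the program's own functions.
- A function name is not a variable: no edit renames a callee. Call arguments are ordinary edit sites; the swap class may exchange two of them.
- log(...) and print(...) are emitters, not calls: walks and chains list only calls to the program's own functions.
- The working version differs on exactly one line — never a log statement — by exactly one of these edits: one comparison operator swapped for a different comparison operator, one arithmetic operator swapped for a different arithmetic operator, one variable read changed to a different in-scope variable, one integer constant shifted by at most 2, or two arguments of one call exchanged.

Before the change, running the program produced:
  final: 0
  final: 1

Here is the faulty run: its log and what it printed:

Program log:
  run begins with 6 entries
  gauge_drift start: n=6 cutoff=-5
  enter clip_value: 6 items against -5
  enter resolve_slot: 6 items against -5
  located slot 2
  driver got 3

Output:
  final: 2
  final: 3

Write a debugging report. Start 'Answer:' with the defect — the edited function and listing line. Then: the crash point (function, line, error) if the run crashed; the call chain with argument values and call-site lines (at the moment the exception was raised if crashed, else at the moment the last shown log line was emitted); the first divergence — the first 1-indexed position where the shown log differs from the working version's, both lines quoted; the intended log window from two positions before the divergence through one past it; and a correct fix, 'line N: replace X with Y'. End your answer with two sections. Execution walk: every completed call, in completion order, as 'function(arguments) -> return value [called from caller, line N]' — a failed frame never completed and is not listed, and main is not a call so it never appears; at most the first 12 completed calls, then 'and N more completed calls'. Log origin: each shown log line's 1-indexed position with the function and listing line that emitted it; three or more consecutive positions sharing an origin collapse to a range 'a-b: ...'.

Answer: the defect is in gauge_drift at line 23.
Key observation: Log line 6 is where behavior first shows: 'driver got 3' appears instead of 'driver got 1'.
Call chain: main.
First divergence: at position 6 the run shows 'driver got 3' where the working version logs 'driver got 1'.
Intended log window:
  4: enter resolve_slot: 6 items against -5
  5: located slot 2
  6: driver got 1
Execution walk:
  resolve_slot([3, -4, -5, -5, -1, 4], -5) -> 2  [called from clip_value, line 9]
  clip_value([3, -4, -5, -5, -1, 4], -5) -> -15  [called from gauge_drift, line 21]
  trim_outliers(-5, 4) -> 3  [called from gauge_drift, line 23]
  gauge_drift([3, -4, -5, -5, -1, 4], -5) -> 3  [called from main, line 29]
Log origins:
  1: emitted by main (line 28)
  2: emitted by gauge_drift (line 20)
  3: emitted by clip_value (line 8)
  4: emitted by resolve_slot (line 2)
  5: emitted by clip_value (line 10)
  6: emitted by main (line 30)
A correct fix: line 23: replace `pos` with `step`.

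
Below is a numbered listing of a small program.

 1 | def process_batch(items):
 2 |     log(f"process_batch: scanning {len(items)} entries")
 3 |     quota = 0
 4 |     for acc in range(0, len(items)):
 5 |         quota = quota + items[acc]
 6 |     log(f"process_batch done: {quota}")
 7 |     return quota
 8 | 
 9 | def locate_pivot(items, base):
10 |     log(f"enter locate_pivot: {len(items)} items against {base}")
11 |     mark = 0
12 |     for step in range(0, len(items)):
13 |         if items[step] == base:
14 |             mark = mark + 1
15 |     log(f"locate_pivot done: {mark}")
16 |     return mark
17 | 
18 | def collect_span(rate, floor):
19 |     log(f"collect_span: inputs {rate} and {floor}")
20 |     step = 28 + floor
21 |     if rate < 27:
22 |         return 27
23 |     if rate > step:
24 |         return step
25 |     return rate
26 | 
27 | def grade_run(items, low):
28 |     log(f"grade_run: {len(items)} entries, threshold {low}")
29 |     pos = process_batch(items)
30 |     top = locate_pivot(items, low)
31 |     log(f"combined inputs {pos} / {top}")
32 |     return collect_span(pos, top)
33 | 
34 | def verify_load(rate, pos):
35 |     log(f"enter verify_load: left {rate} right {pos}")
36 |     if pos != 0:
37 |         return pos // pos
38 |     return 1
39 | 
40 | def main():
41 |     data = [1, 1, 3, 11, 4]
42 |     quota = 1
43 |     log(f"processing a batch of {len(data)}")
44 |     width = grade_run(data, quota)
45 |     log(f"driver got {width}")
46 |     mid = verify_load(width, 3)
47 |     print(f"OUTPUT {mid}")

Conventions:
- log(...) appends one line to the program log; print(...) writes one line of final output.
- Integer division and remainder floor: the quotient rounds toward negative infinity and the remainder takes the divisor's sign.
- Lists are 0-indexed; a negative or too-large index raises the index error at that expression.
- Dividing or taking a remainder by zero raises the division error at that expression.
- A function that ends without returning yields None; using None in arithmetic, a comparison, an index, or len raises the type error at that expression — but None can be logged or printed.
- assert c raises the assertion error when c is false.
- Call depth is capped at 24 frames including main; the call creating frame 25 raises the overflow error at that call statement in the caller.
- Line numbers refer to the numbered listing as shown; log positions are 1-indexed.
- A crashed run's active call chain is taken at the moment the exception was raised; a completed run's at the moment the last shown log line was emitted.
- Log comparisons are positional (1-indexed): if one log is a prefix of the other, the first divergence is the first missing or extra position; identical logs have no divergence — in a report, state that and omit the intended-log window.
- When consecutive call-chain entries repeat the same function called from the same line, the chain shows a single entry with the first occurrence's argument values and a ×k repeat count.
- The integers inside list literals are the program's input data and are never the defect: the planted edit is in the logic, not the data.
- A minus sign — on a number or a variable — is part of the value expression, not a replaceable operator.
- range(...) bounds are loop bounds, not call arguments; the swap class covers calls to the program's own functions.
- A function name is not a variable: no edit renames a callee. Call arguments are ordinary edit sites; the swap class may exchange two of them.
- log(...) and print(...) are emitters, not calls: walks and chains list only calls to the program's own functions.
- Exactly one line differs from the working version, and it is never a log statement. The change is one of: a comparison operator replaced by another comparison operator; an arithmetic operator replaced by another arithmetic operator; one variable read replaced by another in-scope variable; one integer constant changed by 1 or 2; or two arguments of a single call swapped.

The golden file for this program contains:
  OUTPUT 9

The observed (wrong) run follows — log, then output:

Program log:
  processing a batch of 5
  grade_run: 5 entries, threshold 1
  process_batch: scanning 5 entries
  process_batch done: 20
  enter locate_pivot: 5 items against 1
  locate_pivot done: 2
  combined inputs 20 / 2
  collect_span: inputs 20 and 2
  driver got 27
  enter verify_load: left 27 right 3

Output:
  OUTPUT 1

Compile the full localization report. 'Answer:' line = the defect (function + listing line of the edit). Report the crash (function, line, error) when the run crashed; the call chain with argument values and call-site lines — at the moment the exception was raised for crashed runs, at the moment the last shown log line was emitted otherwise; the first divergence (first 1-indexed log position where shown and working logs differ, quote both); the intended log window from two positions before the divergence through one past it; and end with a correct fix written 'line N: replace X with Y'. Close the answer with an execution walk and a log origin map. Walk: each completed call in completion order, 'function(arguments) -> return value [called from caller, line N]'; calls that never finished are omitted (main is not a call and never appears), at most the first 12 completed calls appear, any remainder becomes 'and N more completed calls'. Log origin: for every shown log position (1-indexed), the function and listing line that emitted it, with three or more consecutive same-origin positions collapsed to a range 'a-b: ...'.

Answer: the defect is in verify_load at line 37.
Key fact: Every logged value matches the working version; the printed result is what differs.
Call chain: main -> verify_load(27, 3) (called at line 46).
First divergence: none (the log streams are identical).
Execution walk:
  process_batch([1, 1, 3, 11, 4]) -> 20  [called from grade_run, line 29]
  locate_pivot([1, 1, 3, 11, 4], 1) -> 2  [called from grade_run, line 30]
  collect_span(20, 2) -> 27  [called from grade_run, line 32]
  grade_run([1, 1, 3, 11, 4], 1) -> 27  [called from main, line 44]
  verify_load(27, 3) -> 1  [called from main, line 46]
Log origin:
  1: from main, line 43
  2: from grade_run, line 28
  3: from process_batch, line 2
  4: from process_batch, line 6
  5: from locate_pivot, line 10
  6: from locate_pivot, line 15
  7: from grade_run, line 31
  8: from collect_span, line 19
  9: from main, line 45
  10: from verify_load, line 35
A correct fix: line 37: replace `pos // pos` with `rate // pos`.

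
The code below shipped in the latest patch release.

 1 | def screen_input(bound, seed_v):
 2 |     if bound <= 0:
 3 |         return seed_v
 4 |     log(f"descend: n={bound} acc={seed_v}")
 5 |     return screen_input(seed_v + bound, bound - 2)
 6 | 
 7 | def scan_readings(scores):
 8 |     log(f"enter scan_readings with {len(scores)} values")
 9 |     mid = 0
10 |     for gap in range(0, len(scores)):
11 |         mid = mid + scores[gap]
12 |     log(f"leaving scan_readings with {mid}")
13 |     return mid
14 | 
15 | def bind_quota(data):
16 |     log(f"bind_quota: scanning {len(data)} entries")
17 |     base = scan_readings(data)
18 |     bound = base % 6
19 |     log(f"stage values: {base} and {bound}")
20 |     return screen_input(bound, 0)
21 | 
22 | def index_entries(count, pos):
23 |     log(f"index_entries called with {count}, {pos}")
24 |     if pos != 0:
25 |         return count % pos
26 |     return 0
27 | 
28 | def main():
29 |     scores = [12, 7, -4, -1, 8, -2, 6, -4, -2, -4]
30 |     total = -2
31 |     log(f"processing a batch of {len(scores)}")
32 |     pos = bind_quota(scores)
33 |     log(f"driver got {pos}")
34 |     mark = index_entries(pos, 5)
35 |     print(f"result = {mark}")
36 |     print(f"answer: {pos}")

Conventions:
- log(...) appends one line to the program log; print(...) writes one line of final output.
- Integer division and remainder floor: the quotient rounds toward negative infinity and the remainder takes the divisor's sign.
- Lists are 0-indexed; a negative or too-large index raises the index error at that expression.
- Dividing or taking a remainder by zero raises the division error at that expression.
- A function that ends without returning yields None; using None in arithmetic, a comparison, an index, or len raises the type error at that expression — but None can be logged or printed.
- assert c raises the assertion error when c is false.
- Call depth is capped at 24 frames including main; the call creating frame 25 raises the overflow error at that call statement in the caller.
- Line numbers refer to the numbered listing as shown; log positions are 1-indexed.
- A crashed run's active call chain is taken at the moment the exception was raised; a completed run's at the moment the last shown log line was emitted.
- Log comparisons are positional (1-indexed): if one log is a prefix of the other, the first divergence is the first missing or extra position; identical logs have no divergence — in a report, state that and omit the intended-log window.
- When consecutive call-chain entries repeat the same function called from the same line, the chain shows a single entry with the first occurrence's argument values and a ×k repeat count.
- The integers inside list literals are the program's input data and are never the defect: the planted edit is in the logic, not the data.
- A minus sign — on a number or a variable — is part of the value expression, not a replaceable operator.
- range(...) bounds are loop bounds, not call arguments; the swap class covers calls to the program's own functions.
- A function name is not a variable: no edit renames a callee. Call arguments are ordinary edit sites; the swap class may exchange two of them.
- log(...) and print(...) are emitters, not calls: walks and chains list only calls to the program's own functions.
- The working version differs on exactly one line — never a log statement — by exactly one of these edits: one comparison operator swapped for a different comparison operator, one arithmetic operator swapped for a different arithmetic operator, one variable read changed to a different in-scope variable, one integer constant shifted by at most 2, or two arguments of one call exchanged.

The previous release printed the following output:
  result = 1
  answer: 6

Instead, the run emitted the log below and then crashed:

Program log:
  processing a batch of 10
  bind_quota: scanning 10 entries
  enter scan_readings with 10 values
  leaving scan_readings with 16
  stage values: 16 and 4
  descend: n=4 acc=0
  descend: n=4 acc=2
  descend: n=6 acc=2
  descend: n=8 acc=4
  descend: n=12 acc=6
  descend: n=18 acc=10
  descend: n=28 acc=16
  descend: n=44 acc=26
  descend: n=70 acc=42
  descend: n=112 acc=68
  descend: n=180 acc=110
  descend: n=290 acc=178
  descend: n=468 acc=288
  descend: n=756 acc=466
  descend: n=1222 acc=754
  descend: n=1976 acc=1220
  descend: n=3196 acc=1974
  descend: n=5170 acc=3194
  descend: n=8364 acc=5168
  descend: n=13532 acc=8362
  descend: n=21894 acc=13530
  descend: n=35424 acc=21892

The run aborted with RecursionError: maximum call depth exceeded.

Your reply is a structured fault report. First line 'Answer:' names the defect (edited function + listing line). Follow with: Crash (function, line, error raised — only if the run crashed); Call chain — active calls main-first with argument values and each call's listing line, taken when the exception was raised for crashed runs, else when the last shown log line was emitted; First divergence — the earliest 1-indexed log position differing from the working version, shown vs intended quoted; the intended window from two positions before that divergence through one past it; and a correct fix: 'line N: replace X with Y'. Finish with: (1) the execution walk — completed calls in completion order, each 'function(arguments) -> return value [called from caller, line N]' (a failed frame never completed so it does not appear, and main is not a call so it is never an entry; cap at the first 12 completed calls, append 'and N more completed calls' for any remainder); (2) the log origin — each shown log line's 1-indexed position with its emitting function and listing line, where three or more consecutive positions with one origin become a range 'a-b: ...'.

Answer: the defect is in screen_input at line 5.
Key observation: Log line 7 is where behavior first shows: 'descend: n=4 acc=2' appears instead of 'descend: n=2 acc=4'.
Crash: screen_input, line 5, RecursionError.
Call chain: main -> bind_quota([12, 7, -4, -1, 8, -2, 6, -4, -2, -4]) (called at line 32) -> screen_input(4, 0) (called at line 20) -> screen_input(4, 2) (called at line 5) ×21.
First divergence: position 7; shown 'descend: n=4 acc=2' vs intended 'descend: n=2 acc=4'.
Intended log window:
  5: stage values: 16 and 4
  6: descend: n=4 acc=0
  7: descend: n=2 acc=4
  8: driver got 6
Execution walk:
  scan_readings([12, 7, -4, -1, 8, -2, 6, -4, -2, -4]) -> 16  [called from bind_quota, line 17]
Log origins:
  1: emitted by main (line 31)
  2: emitted by bind_quota (line 16)
  3: emitted by scan_readings (line 8)
  4: emitted by scan_readings (line 12)
  5: emitted by bind_quota (line 19)
  6-27: emitted by screen_input (line 4)
A correct fix: line 5: replace `screen_input(seed_v + bound, bound - 2)` with `screen_input(bound - 2, seed_v + bound)`.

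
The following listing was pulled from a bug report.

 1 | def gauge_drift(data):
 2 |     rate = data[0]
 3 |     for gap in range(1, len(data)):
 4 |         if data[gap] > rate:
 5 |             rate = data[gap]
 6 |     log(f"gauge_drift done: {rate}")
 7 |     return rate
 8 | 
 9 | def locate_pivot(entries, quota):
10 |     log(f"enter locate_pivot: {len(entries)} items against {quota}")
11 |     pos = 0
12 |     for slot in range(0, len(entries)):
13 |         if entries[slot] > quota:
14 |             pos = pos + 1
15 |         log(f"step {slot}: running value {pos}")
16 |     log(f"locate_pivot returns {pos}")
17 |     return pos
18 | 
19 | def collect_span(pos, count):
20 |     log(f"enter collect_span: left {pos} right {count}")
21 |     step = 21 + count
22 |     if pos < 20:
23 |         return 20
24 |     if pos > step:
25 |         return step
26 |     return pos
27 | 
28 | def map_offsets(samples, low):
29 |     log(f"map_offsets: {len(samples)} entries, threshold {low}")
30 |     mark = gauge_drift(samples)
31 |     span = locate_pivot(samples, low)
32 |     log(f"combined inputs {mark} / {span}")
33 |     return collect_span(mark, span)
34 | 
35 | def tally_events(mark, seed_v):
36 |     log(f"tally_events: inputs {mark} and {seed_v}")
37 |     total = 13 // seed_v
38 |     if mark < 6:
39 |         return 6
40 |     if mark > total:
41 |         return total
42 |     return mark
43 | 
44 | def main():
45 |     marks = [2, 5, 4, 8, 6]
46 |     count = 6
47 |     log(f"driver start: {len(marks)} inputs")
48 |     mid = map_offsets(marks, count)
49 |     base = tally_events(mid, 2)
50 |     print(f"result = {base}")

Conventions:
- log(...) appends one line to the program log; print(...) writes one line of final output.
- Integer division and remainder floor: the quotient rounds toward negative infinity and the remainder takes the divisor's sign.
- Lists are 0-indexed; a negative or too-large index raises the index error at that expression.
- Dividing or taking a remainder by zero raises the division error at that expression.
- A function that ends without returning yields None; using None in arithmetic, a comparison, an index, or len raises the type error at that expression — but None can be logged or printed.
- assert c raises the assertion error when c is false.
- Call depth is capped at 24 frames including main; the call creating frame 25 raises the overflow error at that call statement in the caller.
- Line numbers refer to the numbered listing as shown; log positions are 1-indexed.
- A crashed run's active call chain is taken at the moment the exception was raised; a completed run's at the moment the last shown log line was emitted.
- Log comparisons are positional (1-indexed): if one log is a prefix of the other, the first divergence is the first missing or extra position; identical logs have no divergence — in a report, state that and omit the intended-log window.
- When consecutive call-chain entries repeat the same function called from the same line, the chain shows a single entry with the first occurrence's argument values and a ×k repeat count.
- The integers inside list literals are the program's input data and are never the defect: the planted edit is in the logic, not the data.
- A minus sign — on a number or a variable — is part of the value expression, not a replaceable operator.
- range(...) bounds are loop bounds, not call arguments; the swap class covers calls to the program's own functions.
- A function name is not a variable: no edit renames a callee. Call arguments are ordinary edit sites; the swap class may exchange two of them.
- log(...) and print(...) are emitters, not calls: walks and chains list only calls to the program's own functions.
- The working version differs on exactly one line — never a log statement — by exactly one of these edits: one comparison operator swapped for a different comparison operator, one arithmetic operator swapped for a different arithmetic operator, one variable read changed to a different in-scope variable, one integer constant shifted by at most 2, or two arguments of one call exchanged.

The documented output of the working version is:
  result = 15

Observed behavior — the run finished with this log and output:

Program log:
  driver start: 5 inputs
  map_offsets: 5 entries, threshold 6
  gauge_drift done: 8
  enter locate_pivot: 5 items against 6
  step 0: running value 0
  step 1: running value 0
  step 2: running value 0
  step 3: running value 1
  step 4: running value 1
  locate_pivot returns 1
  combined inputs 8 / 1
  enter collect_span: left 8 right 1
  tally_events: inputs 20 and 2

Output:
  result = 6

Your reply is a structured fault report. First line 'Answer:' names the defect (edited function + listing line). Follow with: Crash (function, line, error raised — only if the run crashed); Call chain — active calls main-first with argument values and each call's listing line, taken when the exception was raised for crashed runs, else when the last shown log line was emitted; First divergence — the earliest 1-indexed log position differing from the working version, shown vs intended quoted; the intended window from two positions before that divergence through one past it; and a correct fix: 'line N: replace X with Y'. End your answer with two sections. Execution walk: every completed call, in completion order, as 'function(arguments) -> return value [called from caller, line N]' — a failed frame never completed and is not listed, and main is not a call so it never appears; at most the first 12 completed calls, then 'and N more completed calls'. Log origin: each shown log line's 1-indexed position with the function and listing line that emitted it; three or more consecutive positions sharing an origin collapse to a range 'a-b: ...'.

Answer: the defect is in tally_events at line 37.
Core observation: Log streams are identical — the defect surfaces only in the printed output.
Call chain: main -> tally_events(20, 2) (called at line 49).
First divergence: there is none — every log position agrees.
Execution walk:
  gauge_drift([2, 5, 4, 8, 6]) -> 8  [called from map_offsets, line 30]
  locate_pivot([2, 5, 4, 8, 6], 6) -> 1  [called from map_offsets, line 31]
  collect_span(8, 1) -> 20  [called from map_offsets, line 33]
  map_offsets([2, 5, 4, 8, 6], 6) -> 20  [called from main, line 48]
  tally_events(20, 2) -> 6  [called from main, line 49]
Log origins:
  1: emitted by main (line 47)
  2: emitted by map_offsets (line 29)
  3: emitted by gauge_drift (line 6)
  4: emitted by locate_pivot (line 10)
  5-9: emitted by locate_pivot (line 15)
  10: emitted by locate_pivot (line 16)
  11: emitted by map_offsets (line 32)
  12: emitted by collect_span (line 20)
  13: emitted by tally_events (line 36)
A correct fix: line 37: replace `//` with `+`.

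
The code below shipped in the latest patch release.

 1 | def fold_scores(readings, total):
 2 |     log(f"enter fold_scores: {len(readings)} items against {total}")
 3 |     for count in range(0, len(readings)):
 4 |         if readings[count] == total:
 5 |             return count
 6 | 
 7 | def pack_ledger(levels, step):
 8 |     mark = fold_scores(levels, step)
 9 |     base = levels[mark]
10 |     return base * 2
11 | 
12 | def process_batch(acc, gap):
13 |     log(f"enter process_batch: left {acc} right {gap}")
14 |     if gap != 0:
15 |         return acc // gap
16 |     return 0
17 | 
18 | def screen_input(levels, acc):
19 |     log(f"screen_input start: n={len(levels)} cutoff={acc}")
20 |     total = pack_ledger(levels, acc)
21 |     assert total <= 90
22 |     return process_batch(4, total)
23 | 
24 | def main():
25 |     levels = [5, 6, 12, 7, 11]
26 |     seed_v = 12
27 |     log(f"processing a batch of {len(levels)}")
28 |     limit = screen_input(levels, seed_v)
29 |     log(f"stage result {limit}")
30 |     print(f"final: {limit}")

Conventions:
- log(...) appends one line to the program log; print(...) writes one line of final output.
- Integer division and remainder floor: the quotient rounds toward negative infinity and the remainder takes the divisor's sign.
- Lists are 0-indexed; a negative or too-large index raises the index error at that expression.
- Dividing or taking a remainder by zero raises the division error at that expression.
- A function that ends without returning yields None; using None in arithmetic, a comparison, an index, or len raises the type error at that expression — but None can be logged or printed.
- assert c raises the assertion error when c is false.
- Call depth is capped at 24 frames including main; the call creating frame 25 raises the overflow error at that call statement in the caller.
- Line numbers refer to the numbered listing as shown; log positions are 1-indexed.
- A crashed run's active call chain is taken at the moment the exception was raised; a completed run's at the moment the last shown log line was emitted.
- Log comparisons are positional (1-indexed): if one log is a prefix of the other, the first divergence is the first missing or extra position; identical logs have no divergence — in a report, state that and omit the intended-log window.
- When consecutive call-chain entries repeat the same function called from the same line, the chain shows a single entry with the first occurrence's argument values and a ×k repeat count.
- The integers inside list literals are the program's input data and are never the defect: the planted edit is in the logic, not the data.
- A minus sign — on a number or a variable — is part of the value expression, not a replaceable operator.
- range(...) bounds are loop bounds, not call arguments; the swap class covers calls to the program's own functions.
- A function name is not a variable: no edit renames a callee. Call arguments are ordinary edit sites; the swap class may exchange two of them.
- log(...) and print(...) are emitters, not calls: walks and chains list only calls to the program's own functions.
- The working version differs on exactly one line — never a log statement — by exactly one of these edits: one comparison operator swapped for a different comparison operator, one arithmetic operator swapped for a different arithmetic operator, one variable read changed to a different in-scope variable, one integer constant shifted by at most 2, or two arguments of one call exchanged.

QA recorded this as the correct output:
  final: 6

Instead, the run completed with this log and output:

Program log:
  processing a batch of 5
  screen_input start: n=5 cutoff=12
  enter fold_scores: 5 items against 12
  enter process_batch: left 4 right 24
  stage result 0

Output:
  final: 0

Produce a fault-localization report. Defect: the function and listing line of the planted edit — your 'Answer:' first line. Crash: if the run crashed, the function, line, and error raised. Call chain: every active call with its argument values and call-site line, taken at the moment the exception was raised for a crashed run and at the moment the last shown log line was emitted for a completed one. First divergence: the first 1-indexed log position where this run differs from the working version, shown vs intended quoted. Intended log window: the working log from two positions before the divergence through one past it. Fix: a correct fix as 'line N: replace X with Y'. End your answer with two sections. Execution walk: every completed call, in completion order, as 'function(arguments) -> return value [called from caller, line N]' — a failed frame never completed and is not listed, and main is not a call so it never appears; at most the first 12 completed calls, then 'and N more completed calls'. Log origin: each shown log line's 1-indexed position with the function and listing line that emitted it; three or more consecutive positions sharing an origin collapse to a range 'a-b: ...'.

Answer: the defect is in screen_input at line 22.
Key fact: The log first diverges at position 4: the faulty run prints 'enter process_batch: left 4 right 24' where the working version prints 'enter process_batch: left 24 right 4'.
Call chain: main.
First divergence: position 4 — the shown line 'enter process_batch: left 4 right 24' should read 'enter process_batch: left 24 right 4'.
Intended log window:
  2: screen_input start: n=5 cutoff=12
  3: enter fold_scores: 5 items against 12
  4: enter process_batch: left 24 right 4
  5: stage result 6
Execution walk:
  fold_scores([5, 6, 12, 7, 11], 12) -> 2  [called from pack_ledger, line 8]
  pack_ledger([5, 6, 12, 7, 11], 12) -> 24  [called from screen_input, line 20]
  process_batch(4, 24) -> 0  [called from screen_input, line 22]
  screen_input([5, 6, 12, 7, 11], 12) -> 0  [called from main, line 28]
Log origin:
  1: logged in main at line 27
  2: logged in screen_input at line 19
  3: logged in fold_scores at line 2
  4: logged in process_batch at line 13
  5: logged in main at line 29
A correct fix: line 22: replace `process_batch(4, total)` with `process_batch(total, 4)`.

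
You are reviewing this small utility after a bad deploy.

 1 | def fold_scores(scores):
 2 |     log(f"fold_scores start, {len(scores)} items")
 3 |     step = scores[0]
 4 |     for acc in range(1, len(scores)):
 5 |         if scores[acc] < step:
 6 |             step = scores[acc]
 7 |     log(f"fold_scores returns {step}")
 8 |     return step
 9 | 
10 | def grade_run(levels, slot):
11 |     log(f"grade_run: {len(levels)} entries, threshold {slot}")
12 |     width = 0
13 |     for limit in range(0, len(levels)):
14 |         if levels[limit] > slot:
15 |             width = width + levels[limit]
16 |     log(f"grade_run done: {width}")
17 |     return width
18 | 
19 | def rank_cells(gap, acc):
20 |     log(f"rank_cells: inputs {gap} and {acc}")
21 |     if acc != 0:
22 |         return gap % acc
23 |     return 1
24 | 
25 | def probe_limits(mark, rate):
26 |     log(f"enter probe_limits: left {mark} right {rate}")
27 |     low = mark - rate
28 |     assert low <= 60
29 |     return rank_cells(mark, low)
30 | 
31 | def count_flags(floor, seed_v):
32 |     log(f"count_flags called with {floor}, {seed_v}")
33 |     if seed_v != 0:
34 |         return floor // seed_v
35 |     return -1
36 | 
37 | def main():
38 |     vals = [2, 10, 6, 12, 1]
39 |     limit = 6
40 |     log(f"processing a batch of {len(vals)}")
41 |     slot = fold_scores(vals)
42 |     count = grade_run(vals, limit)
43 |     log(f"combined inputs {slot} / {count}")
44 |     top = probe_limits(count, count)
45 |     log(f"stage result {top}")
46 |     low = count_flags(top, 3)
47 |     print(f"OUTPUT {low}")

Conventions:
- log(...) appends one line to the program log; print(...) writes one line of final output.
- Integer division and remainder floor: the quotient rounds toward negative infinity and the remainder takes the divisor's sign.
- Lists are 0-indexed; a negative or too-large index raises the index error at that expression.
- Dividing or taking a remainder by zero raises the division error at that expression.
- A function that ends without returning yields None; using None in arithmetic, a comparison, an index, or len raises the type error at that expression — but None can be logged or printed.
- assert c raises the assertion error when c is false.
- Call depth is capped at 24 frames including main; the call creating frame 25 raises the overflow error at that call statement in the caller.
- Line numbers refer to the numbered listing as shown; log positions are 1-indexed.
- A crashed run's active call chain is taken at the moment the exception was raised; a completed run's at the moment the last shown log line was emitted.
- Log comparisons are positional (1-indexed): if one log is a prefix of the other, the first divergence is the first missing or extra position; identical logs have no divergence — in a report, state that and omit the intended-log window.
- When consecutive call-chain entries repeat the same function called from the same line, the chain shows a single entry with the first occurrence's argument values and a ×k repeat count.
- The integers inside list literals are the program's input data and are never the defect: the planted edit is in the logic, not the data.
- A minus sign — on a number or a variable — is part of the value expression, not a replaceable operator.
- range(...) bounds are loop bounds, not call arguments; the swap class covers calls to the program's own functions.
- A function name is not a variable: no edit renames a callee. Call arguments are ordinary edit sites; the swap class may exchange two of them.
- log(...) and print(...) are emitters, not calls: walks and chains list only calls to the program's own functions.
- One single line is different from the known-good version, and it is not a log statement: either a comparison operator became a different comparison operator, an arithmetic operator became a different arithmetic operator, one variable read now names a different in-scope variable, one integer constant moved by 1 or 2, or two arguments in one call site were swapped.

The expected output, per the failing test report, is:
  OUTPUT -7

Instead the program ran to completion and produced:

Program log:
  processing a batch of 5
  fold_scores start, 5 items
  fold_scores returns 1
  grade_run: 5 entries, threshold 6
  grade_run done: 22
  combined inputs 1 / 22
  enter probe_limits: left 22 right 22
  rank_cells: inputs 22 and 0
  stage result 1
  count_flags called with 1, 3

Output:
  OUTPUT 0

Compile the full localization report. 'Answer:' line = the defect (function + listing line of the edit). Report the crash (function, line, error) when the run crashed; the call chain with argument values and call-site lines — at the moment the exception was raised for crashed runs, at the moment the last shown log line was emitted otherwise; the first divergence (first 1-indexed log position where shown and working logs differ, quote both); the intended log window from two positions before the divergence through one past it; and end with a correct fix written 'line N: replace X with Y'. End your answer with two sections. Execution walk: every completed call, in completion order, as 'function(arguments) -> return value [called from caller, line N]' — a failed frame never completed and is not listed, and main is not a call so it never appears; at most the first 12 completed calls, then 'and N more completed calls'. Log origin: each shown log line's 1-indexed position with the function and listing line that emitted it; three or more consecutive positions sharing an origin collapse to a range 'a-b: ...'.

Answer: the defect is in main at line 44.
Core observation: The earliest visible damage is log position 7 — 'enter probe_limits: left 22 right 22' rather than the intended 'enter probe_limits: left 1 right 22'.
Call chain: main -> count_flags(1, 3) (called at line 46).
First divergence: position 7 — the shown line 'enter probe_limits: left 22 right 22' should read 'enter probe_limits: left 1 right 22'.
Intended log window:
  5: grade_run done: 22
  6: combined inputs 1 / 22
  7: enter probe_limits: left 1 right 22
  8: rank_cells: inputs 1 and -21
Execution walk:
  fold_scores([2, 10, 6, 12, 1]) -> 1  [called from main, line 41]
  grade_run([2, 10, 6, 12, 1], 6) -> 22  [called from main, line 42]
  rank_cells(22, 0) -> 1  [called from probe_limits, line 29]
  probe_limits(22, 22) -> 1  [called from main, line 44]
  count_flags(1, 3) -> 0  [called from main, line 46]
Log line origins:
  1: from main, line 40
  2: from fold_scores, line 2
  3: from fold_scores, line 7
  4: from grade_run, line 11
  5: from grade_run, line 16
  6: from main, line 43
  7: from probe_limits, line 26
  8: from rank_cells, line 20
  9: from main, line 45
  10: from count_flags, line 32
A correct fix: line 44: replace `probe_limits(count, count)` with `probe_limits(slot, count)`.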